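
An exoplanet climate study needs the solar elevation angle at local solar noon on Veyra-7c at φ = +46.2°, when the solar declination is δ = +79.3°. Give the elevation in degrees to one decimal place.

At local noon the hour angle is zero, so the zenith angle equals |φ − δ| = |+46.2° − (+79.300°)| = 33.100°.
Elevation = 90° − 33.100° = 56.9°.

56.9°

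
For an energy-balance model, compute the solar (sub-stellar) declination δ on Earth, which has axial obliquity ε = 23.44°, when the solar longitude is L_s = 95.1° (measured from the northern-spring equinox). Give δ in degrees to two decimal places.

sin δ = sin ε · sin L_s = sin 23.44° × sin 95.1° = 0.396214.
δ = arcsin(0.396214) = +23.34°.

δ = +23.34°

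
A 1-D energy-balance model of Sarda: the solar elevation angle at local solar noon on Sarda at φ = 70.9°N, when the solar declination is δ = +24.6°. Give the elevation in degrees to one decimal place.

At local noon the hour angle is zero, so the zenith angle equals |φ − δ| = |+70.9° − (+24.600°)| = 46.300°.
Elevation = 90° − 46.300° = 43.7°.

43.7°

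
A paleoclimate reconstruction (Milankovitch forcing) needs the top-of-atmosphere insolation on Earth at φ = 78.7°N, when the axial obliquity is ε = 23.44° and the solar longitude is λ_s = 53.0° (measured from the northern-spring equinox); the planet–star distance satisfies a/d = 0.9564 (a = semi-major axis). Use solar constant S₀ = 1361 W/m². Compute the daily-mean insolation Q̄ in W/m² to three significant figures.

Solar declination: sin δ = sin ε · sin λ_s = sin 23.44° × sin 53.0° = 0.31769, so δ = +18.523°.
cos H₀ = −tan(+78.7°) tan(+18.523°) = -1.6767 ≤ −1 ⇒ polar day, H₀ = π.
Bracket: H₀ sin φ sin δ + cos φ cos δ sin H₀ = 3.1416×0.98061×0.31769 + 0.19595×0.94820×0.00000 = 0.978703 + 0.000000 = 0.978703.
Inverse-square distance factor (a/d)² = 0.9564² = 0.914701.
Q̄ = (S₀/π) × 0.914701 × [bracket] = (1361/π) × 0.914701 × 0.978703 = 387.8 W/m².

Q̄ ≈ 388 W/m²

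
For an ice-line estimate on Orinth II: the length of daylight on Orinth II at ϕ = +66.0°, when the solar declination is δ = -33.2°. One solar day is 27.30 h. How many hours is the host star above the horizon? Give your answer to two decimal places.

cos h₀ = −tan ϕ · tan δ = 1.4698 ≥ 1, so the host star never rises (polar night) and h₀ = 0.
Daylight = 2h₀/(2π) × 27.30 h = (0.0000/π) × 27.30 = 0.00 h.

0.00 h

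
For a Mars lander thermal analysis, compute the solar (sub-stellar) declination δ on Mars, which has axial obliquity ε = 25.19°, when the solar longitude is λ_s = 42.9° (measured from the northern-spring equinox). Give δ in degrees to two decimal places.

sin δ = sin ε · sin λ_s = sin 25.19° × sin 42.9° = 0.289729.
δ = arcsin(0.289729) = +16.84°.

δ = +16.84°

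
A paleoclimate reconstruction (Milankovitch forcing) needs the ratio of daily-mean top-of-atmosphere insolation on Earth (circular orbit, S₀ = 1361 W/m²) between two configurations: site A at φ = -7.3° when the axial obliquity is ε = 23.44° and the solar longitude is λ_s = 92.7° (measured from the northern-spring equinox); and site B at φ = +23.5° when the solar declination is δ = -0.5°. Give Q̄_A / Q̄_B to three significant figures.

— Configuration A (φ=-7.3°):
Solar declination: sin δ = sin ε · sin λ_s = sin 23.44° × sin 92.7° = 0.39735, so δ = +23.412°.
cos H₀ = −tan(-7.3°) tan(+23.412°) = 0.0555, H₀ = 1.5153 rad.
Bracket: H₀ sin φ sin δ + cos φ cos δ sin H₀ = 1.5153×-0.12706×0.39735 + 0.99189×0.91767×0.99846 = -0.076503 + 0.908826 = 0.832323.
Q̄ = (S₀/π) × [bracket] = (1361/π) × 0.832323 = 360.58 W/m².
— Configuration B (φ=+23.5°):
cos H₀ = −tan(+23.5°) tan(-0.500°) = 0.0038, H₀ = 1.5670 rad.
Bracket: H₀ sin φ sin δ + cos φ cos δ sin H₀ = 1.5670×0.39875×-0.00873 + 0.91706×0.99996×0.99999 = -0.005455 + 0.917014 = 0.911559.
Q̄ = (S₀/π) × [bracket] = (1361/π) × 0.911559 = 394.91 W/m².
Ratio Q̄_A / Q̄_B = 360.58 / 394.91 = 0.9131.

Q̄_A / Q̄_B ≈ 0.913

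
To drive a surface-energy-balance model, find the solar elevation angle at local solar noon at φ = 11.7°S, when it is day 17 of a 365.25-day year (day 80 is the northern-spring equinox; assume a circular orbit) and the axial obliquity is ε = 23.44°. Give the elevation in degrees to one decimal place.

81.1°

Solar longitude: λ_s = 360° × (17 − 80)/365.25 = -62.094°, i.e. -62.094° + 360° = 297.906°.
sin δ = sin 23.44° × sin 297.906° = -0.35153, so δ = -20.581°.
At local noon the hour angle is zero, so the zenith angle equals |φ − δ| = |-11.7° − (-20.581°)| = 8.881°.
Elevation = 90° − 8.881° = 81.1°.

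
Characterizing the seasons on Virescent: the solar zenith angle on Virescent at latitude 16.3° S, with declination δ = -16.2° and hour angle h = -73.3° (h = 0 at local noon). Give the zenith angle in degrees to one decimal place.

cos θ_z = sin φ sin δ + cos φ cos δ cos h = 0.078304 + 0.264859 = 0.343163.
θ_z = arccos(0.343163) = 69.9°.

θ_z = 69.9°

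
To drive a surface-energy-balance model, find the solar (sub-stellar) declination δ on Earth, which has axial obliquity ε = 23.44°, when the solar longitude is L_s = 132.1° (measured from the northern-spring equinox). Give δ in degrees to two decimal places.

δ = +17.17°

sin δ = sin ε · sin L_s = sin 23.44° × sin 132.1° = 0.295149.
δ = arcsin(0.295149) = +17.17°.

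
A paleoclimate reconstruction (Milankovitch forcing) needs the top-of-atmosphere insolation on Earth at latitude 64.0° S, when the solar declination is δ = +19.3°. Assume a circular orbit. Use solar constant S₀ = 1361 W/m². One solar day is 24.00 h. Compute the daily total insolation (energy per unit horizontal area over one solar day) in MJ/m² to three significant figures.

2.22 MJ/m²

cos H₀ = −tan(-64.0°) tan(+19.300°) = 0.7180, H₀ = 0.7699 rad.
Bracket: H₀ sin φ sin δ + cos φ cos δ sin H₀ = 0.7699×-0.89879×0.33051 + 0.43837×0.94380×0.69604 = -0.228706 + 0.287975 = 0.059269.
Q̄ = (S₀/π) × [bracket] = (1361/π) × 0.059269 = 25.677 W/m².
Daily total = Q̄ × 24.00 h × 3600 s/h = 25.677 × 24.00 × 3600 / 10⁶ = 2.218 MJ/m².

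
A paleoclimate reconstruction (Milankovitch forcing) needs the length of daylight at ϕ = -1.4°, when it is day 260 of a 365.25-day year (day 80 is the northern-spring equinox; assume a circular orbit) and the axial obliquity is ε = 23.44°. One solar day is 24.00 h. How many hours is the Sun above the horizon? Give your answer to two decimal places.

12.00 h

Solar longitude: L_s = 360° × (260 − 80)/365.25 = 177.413°.
sin δ = sin 23.44° × sin 177.413° = 0.01796, so δ = +1.029°.
cos h₀ = −tan ϕ · tan δ = −tan(-1.4°) × tan(+1.029°) = 0.0004, so h₀ = 1.5704 rad = 89.97°.
Daylight = 2h₀/(2π) × 24.00 h = (1.5704/π) × 24.00 = 12.00 h.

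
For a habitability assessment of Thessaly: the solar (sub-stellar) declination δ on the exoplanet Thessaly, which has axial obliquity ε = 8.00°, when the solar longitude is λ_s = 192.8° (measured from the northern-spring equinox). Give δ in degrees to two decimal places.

sin δ = sin ε · sin λ_s = sin 8.00° × sin 192.8° = -0.030834.
δ = arcsin(-0.030834) = -1.77°.

δ = -1.77°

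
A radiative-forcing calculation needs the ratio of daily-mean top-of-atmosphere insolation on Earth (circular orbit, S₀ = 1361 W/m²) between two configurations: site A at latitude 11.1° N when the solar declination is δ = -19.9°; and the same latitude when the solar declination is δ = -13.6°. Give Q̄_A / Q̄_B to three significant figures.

Q̄_A / Q̄_B ≈ 0.930

— Configuration A (φ=+11.1°):
cos H₀ = −tan(+11.1°) tan(-19.900°) = 0.0710, H₀ = 1.4997 rad.
Bracket: H₀ sin φ sin δ + cos φ cos δ sin H₀ = 1.4997×0.19252×-0.34038 + 0.98129×0.94029×0.99747 = -0.098275 + 0.920363 = 0.822088.
Q̄ = (S₀/π) × [bracket] = (1361/π) × 0.822088 = 356.14 W/m².
— Configuration B (φ=+11.1°):
cos H₀ = −tan(+11.1°) tan(-13.600°) = 0.0475, H₀ = 1.5233 rad.
Bracket: H₀ sin φ sin δ + cos φ cos δ sin H₀ = 1.5233×0.19252×-0.23514 + 0.98129×0.97196×0.99887 = -0.068959 + 0.952697 = 0.883738.
Q̄ = (S₀/π) × [bracket] = (1361/π) × 0.883738 = 382.85 W/m².
Ratio Q̄_A / Q̄_B = 356.14 / 382.85 = 0.9302.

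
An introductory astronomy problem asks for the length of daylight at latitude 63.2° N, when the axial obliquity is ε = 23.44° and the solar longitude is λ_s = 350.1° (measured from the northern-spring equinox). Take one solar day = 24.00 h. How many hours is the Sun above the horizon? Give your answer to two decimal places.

10.96 h

Solar declination: sin δ = sin ε · sin λ_s = sin 23.44° × sin 350.1° = -0.06839, so δ = -3.922°.
cos H₀ = −tan φ · tan δ = −tan(+63.2°) × tan(-3.922°) = 0.1357, so H₀ = 1.4347 rad = 82.20°.
Daylight = 2H₀/(2π) × 24.00 h = (1.4347/π) × 24.00 = 10.96 h.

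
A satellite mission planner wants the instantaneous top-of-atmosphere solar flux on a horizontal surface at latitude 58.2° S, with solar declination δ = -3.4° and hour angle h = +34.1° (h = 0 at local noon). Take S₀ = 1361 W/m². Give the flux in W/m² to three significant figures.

661 W/m²

cos θ_z = sin φ sin δ + cos φ cos δ cos h = 0.050404 + 0.435583 = 0.485987.
Flux = S₀ · cos θ_z = 1361 × 0.485987 = 661.4 W/m².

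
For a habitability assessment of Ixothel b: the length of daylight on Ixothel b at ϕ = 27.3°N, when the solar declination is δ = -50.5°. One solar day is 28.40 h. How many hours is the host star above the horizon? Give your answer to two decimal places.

8.08 h

cos h₀ = −tan ϕ · tan δ = −tan(+27.3°) × tan(-50.500°) = 0.6261, so h₀ = 0.8942 rad = 51.24°.
Daylight = 2h₀/(2π) × 28.40 h = (0.8942/π) × 28.40 = 8.08 h.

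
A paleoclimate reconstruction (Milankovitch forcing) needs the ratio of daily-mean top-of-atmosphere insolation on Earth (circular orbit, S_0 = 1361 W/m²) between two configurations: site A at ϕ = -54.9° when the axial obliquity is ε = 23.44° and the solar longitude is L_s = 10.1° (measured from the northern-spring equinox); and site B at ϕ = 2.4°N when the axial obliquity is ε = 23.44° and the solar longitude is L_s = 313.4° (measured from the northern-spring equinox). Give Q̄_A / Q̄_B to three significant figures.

— Configuration A (ϕ=-54.9°):
Solar declination: sin δ = sin ε · sin L_s = sin 23.44° × sin 10.1° = 0.06976, so δ = +4.000°.
cos h₀ = −tan(-54.9°) tan(+4.000°) = 0.0995, h₀ = 1.4711 rad.
Bracket: h₀ sin ϕ sin δ + cos ϕ cos δ sin h₀ = 1.4711×-0.81815×0.06976 + 0.57501×0.99756×0.99504 = -0.083962 + 0.570762 = 0.486800.
Q̄ = (S_0/π) × [bracket] = (1361/π) × 0.486800 = 210.89 W/m².
— Configuration B (ϕ=+2.4°):
Solar declination: sin δ = sin ε · sin L_s = sin 23.44° × sin 313.4° = -0.28902, so δ = -16.799°.
cos h₀ = −tan(+2.4°) tan(-16.799°) = 0.0127, h₀ = 1.5581 rad.
Bracket: h₀ sin ϕ sin δ + cos ϕ cos δ sin h₀ = 1.5581×0.04188×-0.28902 + 0.99912×0.95732×0.99992 = -0.018859 + 0.956401 = 0.937542.
Q̄ = (S_0/π) × [bracket] = (1361/π) × 0.937542 = 406.16 W/m².
Ratio Q̄_A / Q̄_B = 210.89 / 406.16 = 0.5192.

Q̄_A / Q̄_B ≈ 0.519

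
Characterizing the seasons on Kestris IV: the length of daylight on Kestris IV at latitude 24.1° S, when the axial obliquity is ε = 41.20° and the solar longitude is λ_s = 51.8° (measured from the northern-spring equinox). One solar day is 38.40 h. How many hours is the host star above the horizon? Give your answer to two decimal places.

Solar declination: sin δ = sin ε · sin λ_s = sin 41.20° × sin 51.8° = 0.51764, so δ = +31.174°.
cos H₀ = −tan φ · tan δ = −tan(-24.1°) × tan(+31.174°) = 0.2706, so H₀ = 1.2968 rad = 74.30°.
Daylight = 2H₀/(2π) × 38.40 h = (1.2968/π) × 38.40 = 15.85 h.

15.85 h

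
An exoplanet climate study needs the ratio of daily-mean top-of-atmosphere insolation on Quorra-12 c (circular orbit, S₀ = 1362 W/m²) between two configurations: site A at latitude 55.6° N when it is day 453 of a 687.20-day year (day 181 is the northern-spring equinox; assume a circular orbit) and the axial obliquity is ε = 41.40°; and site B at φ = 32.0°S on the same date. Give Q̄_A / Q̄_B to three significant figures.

— Configuration A (φ=+55.6°):
Solar longitude: λ_s = 360° × (453 − 181)/687.20 = 142.491°.
sin δ = sin 41.40° × sin 142.491° = 0.40266, so δ = +23.745°.
cos H₀ = −tan(+55.6°) tan(+23.745°) = -0.6425, H₀ = 2.2685 rad.
Bracket: H₀ sin φ sin δ + cos φ cos δ sin H₀ = 2.2685×0.82511×0.40266 + 0.56497×0.91535×0.76632 = 0.753684 + 0.396299 = 1.149983.
Q̄ = (S₀/π) × [bracket] = (1362/π) × 1.149983 = 498.56 W/m².
— Configuration B (φ=-32.0°):
cos H₀ = −tan(-32.0°) tan(+23.745°) = 0.2749, H₀ = 1.2923 rad.
Bracket: H₀ sin φ sin δ + cos φ cos δ sin H₀ = 1.2923×-0.52992×0.40266 + 0.84805×0.91535×0.96148 = -0.275748 + 0.746361 = 0.470613.
Q̄ = (S₀/π) × [bracket] = (1362/π) × 0.470613 = 204.03 W/m².
Ratio Q̄_A / Q̄_B = 498.56 / 204.03 = 2.444.

Q̄_A / Q̄_B ≈ 2.44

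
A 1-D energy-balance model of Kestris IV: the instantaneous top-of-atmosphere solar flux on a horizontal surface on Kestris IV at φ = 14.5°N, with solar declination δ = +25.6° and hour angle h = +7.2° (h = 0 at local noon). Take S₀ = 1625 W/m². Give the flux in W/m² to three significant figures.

cos θ_z = sin φ sin δ + cos φ cos δ cos h = 0.108186 + 0.866222 = 0.974408.
Flux = S₀ · cos θ_z = 1625 × 0.974408 = 1583 W/m².

1.58e+03 W/m²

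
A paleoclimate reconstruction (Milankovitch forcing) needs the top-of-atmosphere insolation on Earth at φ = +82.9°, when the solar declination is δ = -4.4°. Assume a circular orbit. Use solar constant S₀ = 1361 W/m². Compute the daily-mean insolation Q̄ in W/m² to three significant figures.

cos H₀ = −tan(+82.9°) tan(-4.400°) = 0.6178, H₀ = 0.9049 rad.
Bracket: H₀ sin φ sin δ + cos φ cos δ sin H₀ = 0.9049×0.99233×-0.07672 + 0.12360×0.99705×0.78637 = -0.068891 + 0.096909 = 0.028018.
Q̄ = (S₀/π) × [bracket] = (1361/π) × 0.028018 = 12.14 W/m².

Q̄ ≈ 12.1 W/m²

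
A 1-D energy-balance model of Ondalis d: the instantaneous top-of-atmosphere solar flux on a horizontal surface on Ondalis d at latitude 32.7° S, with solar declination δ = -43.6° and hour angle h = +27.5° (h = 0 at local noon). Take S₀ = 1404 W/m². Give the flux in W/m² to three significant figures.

cos θ_z = sin φ sin δ + cos φ cos δ cos h = 0.372560 + 0.540543 = 0.913103.
Flux = S₀ · cos θ_z = 1404 × 0.913103 = 1282 W/m².

1.28e+03 W/m²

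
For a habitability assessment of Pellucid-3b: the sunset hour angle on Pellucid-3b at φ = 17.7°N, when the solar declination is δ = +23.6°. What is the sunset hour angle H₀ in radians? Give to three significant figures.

cos H₀ = −tan φ · tan δ = −tan(+17.7°) × tan(+23.600°) = -0.1394, so H₀ = 1.7107 rad = 98.01°.

H₀ = 1.71 rad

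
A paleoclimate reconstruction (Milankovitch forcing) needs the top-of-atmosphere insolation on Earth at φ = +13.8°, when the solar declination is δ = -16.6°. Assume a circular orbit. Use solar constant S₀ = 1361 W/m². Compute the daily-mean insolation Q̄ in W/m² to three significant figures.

Q̄ ≈ 358 W/m²

cos H₀ = −tan(+13.8°) tan(-16.600°) = 0.0732, H₀ = 1.4975 rad.
Bracket: H₀ sin φ sin δ + cos φ cos δ sin H₀ = 1.4975×0.23853×-0.28569 + 0.97113×0.95832×0.99732 = -0.102048 + 0.928159 = 0.826111.
Q̄ = (S₀/π) × [bracket] = (1361/π) × 0.826111 = 357.9 W/m².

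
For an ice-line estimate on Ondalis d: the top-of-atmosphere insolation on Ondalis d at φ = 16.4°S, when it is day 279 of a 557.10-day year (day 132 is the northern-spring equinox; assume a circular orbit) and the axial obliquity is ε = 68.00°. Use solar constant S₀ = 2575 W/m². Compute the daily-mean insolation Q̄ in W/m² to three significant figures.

Q̄ ≈ 45.2 W/m²

Solar longitude: λ_s = 360° × (279 − 132)/557.10 = 94.992°.
sin δ = sin 68.00° × sin 94.992° = 0.92367, so δ = +67.468°.
cos H₀ = −tan(-16.4°) tan(+67.468°) = 0.7094, H₀ = 0.7821 rad.
Bracket: H₀ sin φ sin δ + cos φ cos δ sin H₀ = 0.7821×-0.28234×0.92367 + 0.95931×0.38320×0.70478 = -0.203963 + 0.259082 = 0.055119.
Q̄ = (S₀/π) × [bracket] = (2575/π) × 0.055119 = 45.18 W/m².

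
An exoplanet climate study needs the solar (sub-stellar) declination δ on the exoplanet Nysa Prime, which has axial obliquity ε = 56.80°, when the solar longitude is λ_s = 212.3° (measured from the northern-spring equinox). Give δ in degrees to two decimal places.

δ = -26.56°

sin δ = sin ε · sin λ_s = sin 56.80° × sin 212.3° = -0.447127.
δ = arcsin(-0.447127) = -26.56°.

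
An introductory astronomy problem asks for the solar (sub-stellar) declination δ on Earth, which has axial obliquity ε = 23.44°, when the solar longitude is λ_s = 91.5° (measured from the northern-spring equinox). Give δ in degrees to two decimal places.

sin δ = sin ε · sin λ_s = sin 23.44° × sin 91.5° = 0.397652.
δ = arcsin(0.397652) = +23.43°.

δ = +23.43°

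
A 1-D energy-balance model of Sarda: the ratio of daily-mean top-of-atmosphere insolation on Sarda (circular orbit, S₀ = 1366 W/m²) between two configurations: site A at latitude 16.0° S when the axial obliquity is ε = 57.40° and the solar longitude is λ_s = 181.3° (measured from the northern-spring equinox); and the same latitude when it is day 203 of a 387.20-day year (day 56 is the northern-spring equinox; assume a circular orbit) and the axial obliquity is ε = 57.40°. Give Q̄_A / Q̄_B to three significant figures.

— Configuration A (φ=-16.0°):
Solar declination: sin δ = sin ε · sin λ_s = sin 57.40° × sin 181.3° = -0.01911, so δ = -1.095°.
cos H₀ = −tan(-16.0°) tan(-1.095°) = -0.0055, H₀ = 1.5763 rad.
Bracket: H₀ sin φ sin δ + cos φ cos δ sin H₀ = 1.5763×-0.27564×-0.01911 + 0.96126×0.99982×0.99998 = 0.008303 + 0.961068 = 0.969371.
Q̄ = (S₀/π) × [bracket] = (1366/π) × 0.969371 = 421.49 W/m².
— Configuration B (φ=-16.0°):
Solar longitude: λ_s = 360° × (203 − 56)/387.20 = 136.674°.
sin δ = sin 57.40° × sin 136.674° = 0.57805, so δ = +35.314°.
cos H₀ = −tan(-16.0°) tan(+35.314°) = 0.2031, H₀ = 1.3662 rad.
Bracket: H₀ sin φ sin δ + cos φ cos δ sin H₀ = 1.3662×-0.27564×0.57805 + 0.96126×0.81600×0.97915 = -0.217682 + 0.768034 = 0.550352.
Q̄ = (S₀/π) × [bracket] = (1366/π) × 0.550352 = 239.30 W/m².
Ratio Q̄_A / Q̄_B = 421.49 / 239.30 = 1.761.

Q̄_A / Q̄_B ≈ 1.76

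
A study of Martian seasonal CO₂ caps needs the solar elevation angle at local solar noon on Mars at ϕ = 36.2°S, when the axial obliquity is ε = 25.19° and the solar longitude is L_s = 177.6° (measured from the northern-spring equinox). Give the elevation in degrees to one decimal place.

52.8°

Solar declination: sin δ = sin ε · sin L_s = sin 25.19° × sin 177.6° = 0.01782, so δ = +1.021°.
At local noon the hour angle is zero, so the zenith angle equals |ϕ − δ| = |-36.2° − (+1.021°)| = 37.221°.
Elevation = 90° − 37.221° = 52.8°.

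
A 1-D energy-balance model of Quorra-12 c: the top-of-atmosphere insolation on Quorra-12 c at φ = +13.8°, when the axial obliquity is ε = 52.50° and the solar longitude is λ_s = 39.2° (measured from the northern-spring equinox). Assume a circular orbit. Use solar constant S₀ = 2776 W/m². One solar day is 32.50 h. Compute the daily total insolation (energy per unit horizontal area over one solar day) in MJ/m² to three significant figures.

107 MJ/m²

Solar declination: sin δ = sin ε · sin λ_s = sin 52.50° × sin 39.2° = 0.50142, so δ = +30.094°.
cos H₀ = −tan(+13.8°) tan(+30.094°) = -0.1423, H₀ = 1.7136 rad.
Bracket: H₀ sin φ sin δ + cos φ cos δ sin H₀ = 1.7136×0.23853×0.50142 + 0.97113×0.86520×0.98982 = 0.204953 + 0.831668 = 1.036621.
Q̄ = (S₀/π) × [bracket] = (2776/π) × 1.036621 = 915.99 W/m².
Daily total = Q̄ × 32.50 h × 3600 s/h = 915.99 × 32.50 × 3600 / 10⁶ = 107.2 MJ/m².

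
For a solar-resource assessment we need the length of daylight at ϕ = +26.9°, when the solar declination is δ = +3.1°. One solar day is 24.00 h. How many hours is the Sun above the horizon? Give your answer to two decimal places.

cos h₀ = −tan ϕ · tan δ = −tan(+26.9°) × tan(+3.100°) = -0.0275, so h₀ = 1.5983 rad = 91.57°.
Daylight = 2h₀/(2π) × 24.00 h = (1.5983/π) × 24.00 = 12.21 h.

12.21 h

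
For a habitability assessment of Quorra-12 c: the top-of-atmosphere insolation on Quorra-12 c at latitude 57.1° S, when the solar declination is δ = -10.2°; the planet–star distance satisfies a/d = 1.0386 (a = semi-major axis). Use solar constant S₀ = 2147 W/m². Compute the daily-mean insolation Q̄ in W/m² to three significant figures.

Q̄ ≈ 582 W/m²

cos H₀ = −tan(-57.1°) tan(-10.200°) = -0.2781, H₀ = 1.8526 rad.
Bracket: H₀ sin φ sin δ + cos φ cos δ sin H₀ = 1.8526×-0.83962×-0.17708 + 0.54317×0.98420×0.96054 = 0.275444 + 0.513493 = 0.788937.
Inverse-square distance factor (a/d)² = 1.0386² = 1.078690.
Q̄ = (S₀/π) × 1.078690 × [bracket] = (2147/π) × 1.078690 × 0.788937 = 581.6 W/m².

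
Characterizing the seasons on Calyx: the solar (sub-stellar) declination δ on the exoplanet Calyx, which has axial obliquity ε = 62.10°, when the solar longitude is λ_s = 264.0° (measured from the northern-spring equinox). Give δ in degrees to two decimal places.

sin δ = sin ε · sin λ_s = sin 62.10° × sin 264.0° = -0.878924.
δ = arcsin(-0.878924) = -61.51°.

δ = -61.51°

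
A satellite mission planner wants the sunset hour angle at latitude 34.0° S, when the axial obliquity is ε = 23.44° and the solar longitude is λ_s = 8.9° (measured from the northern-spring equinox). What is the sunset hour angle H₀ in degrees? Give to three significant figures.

Solar declination: sin δ = sin ε · sin λ_s = sin 23.44° × sin 8.9° = 0.06154, so δ = +3.528°.
cos H₀ = −tan φ · tan δ = −tan(-34.0°) × tan(+3.528°) = 0.0416, so H₀ = 1.5292 rad = 87.62°.

H₀ = 87.6°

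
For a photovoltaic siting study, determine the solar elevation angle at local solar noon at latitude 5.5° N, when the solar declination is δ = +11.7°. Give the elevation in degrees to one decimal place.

At local noon the hour angle is zero, so the zenith angle equals |φ − δ| = |+5.5° − (+11.700°)| = 6.200°.
Elevation = 90° − 6.200° = 83.8°.

83.8°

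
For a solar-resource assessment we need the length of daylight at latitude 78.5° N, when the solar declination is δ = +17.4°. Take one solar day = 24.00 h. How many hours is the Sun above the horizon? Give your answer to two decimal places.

24.00 h

Sunrise equation: cos h₀ = −tan ϕ · tan δ = -1.5403 ≤ −1, so the Sun never sets (polar day) and h₀ = π.
Daylight = 2h₀/(2π) × 24.00 h = (3.1416/π) × 24.00 = 24.00 h.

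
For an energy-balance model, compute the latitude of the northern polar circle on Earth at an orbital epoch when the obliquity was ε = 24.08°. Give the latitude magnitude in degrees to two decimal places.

The polar circle is the lowest latitude that experiences at least one full rotation of continuous daylight at the northern-summer solstice; it lies at |φ| = 90° − ε = 90° − 24.08° = 65.92°.

65.92°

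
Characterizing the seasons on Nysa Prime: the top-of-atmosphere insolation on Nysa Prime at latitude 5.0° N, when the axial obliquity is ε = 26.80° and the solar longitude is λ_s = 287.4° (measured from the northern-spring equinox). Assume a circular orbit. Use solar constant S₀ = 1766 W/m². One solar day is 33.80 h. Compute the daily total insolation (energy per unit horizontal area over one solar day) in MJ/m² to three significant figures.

Solar declination: sin δ = sin ε · sin λ_s = sin 26.80° × sin 287.4° = -0.43025, so δ = -25.483°.
cos H₀ = −tan(+5.0°) tan(-25.483°) = 0.0417, H₀ = 1.5291 rad.
Bracket: H₀ sin φ sin δ + cos φ cos δ sin H₀ = 1.5291×0.08716×-0.43025 + 0.99619×0.90271×0.99913 = -0.057342 + 0.898488 = 0.841146.
Q̄ = (S₀/π) × [bracket] = (1766/π) × 0.841146 = 472.84 W/m².
Daily total = Q̄ × 33.80 h × 3600 s/h = 472.84 × 33.80 × 3600 / 10⁶ = 57.54 MJ/m².

57.5 MJ/m²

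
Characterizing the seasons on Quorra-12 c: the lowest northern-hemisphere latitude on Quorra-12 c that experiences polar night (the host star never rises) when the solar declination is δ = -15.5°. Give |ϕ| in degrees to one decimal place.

Polar night requires cos h₀ = −tan ϕ tan δ ≥ 1, i.e. tan ϕ tan δ ≤ −1.
The boundary is |tan ϕ| · |tan δ| = 1, so |ϕ| = 90° − |δ| = 90° − 15.5° = 74.5° in the northern hemisphere.

|ϕ| = 74.5°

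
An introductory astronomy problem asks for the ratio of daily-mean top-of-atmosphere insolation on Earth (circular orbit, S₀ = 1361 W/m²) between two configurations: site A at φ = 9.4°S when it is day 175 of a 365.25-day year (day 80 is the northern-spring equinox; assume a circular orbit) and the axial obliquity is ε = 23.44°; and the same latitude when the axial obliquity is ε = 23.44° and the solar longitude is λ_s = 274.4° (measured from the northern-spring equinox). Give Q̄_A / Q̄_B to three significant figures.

— Configuration A (φ=-9.4°):
Solar longitude: λ_s = 360° × (175 − 80)/365.25 = 93.634°.
sin δ = sin 23.44° × sin 93.634° = 0.39699, so δ = +23.390°.
cos H₀ = −tan(-9.4°) tan(+23.390°) = 0.0716, H₀ = 1.4991 rad.
Bracket: H₀ sin φ sin δ + cos φ cos δ sin H₀ = 1.4991×-0.16333×0.39699 + 0.98657×0.91782×0.99743 = -0.097202 + 0.903167 = 0.805965.
Q̄ = (S₀/π) × [bracket] = (1361/π) × 0.805965 = 349.16 W/m².
— Configuration B (φ=-9.4°):
Solar declination: sin δ = sin ε · sin λ_s = sin 23.44° × sin 274.4° = -0.39662, so δ = -23.367°.
cos H₀ = −tan(-9.4°) tan(-23.367°) = -0.0715, H₀ = 1.6424 rad.
Bracket: H₀ sin φ sin δ + cos φ cos δ sin H₀ = 1.6424×-0.16333×-0.39662 + 0.98657×0.91798×0.99744 = 0.106395 + 0.903333 = 1.009728.
Q̄ = (S₀/π) × [bracket] = (1361/π) × 1.009728 = 437.43 W/m².
Ratio Q̄_A / Q̄_B = 349.16 / 437.43 = 0.7982.

Q̄_A / Q̄_B ≈ 0.798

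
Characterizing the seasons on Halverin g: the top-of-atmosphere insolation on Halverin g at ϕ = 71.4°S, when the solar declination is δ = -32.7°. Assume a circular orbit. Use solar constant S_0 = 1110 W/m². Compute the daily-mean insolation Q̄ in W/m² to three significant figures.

Q̄ ≈ 568 W/m²

cos h₀ = −tan(-71.4°) tan(-32.700°) = -1.9076 ≤ −1 ⇒ polar day, h₀ = π.
Bracket: h₀ sin ϕ sin δ + cos ϕ cos δ sin h₀ = 3.1416×-0.94777×-0.54024 + 0.31896×0.84151×0.00000 = 1.608572 + 0.000000 = 1.608572.
Q̄ = (S_0/π) × [bracket] = (1110/π) × 1.608572 = 568.3 W/m².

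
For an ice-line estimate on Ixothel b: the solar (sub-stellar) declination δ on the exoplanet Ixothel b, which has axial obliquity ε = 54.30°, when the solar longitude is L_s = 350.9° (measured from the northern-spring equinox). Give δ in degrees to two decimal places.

sin δ = sin ε · sin L_s = sin 54.30° × sin 350.9° = -0.128438.
δ = arcsin(-0.128438) = -7.38°.

δ = -7.38°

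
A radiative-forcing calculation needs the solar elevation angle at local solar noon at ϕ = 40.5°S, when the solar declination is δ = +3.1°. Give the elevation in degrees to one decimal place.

46.4°

At local noon the hour angle is zero, so the zenith angle equals |ϕ − δ| = |-40.5° − (+3.100°)| = 43.600°.
Elevation = 90° − 43.600° = 46.4°.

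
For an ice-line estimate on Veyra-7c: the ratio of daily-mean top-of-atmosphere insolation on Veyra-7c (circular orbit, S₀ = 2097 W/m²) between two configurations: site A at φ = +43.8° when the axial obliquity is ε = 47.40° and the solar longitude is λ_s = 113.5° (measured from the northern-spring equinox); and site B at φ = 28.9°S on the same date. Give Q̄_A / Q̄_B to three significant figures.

— Configuration A (φ=+43.8°):
Solar declination: sin δ = sin ε · sin λ_s = sin 47.40° × sin 113.5° = 0.67505, so δ = +42.458°.
cos H₀ = −tan(+43.8°) tan(+42.458°) = -0.8774, H₀ = 2.6413 rad.
Bracket: H₀ sin φ sin δ + cos φ cos δ sin H₀ = 2.6413×0.69214×0.67505 + 0.72176×0.73778×0.47971 = 1.234092 + 0.255446 = 1.489538.
Q̄ = (S₀/π) × [bracket] = (2097/π) × 1.489538 = 994.26 W/m².
— Configuration B (φ=-28.9°):
cos H₀ = −tan(-28.9°) tan(+42.458°) = 0.5051, H₀ = 1.0413 rad.
Bracket: H₀ sin φ sin δ + cos φ cos δ sin H₀ = 1.0413×-0.48328×0.67505 + 0.87546×0.73778×0.86307 = -0.339712 + 0.557454 = 0.217742.
Q̄ = (S₀/π) × [bracket] = (2097/π) × 0.217742 = 145.34 W/m².
Ratio Q̄_A / Q̄_B = 994.26 / 145.34 = 6.841.

Q̄_A / Q̄_B ≈ 6.84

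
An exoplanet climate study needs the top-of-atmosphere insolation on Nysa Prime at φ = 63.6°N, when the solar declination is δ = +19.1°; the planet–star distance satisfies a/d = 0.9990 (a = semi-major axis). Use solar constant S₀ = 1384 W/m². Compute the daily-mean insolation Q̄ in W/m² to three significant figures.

Q̄ ≈ 434 W/m²

cos H₀ = −tan(+63.6°) tan(+19.100°) = -0.6976, H₀ = 2.3428 rad.
Bracket: H₀ sin φ sin δ + cos φ cos δ sin H₀ = 2.3428×0.89571×0.32722 + 0.44464×0.94495×0.71651 = 0.686661 + 0.301051 = 0.987712.
Inverse-square distance factor (a/d)² = 0.9990² = 0.998001.
Q̄ = (S₀/π) × 0.998001 × [bracket] = (1384/π) × 0.998001 × 0.987712 = 434.3 W/m².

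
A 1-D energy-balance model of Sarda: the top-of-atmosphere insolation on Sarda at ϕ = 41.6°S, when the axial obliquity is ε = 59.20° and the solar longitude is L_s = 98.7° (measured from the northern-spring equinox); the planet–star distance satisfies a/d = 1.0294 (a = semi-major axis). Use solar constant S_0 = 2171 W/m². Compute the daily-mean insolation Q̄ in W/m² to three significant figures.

Solar declination: sin δ = sin ε · sin L_s = sin 59.20° × sin 98.7° = 0.84908, so δ = +58.111°.
cos h₀ = −tan(-41.6°) tan(+58.111°) = 1.4270 ≥ 1 ⇒ polar night, h₀ = 0 and Q̄ = 0.
Inverse-square distance factor (a/d)² = 1.0294² = 1.059664.

Q̄ ≈ 0.00 W/m²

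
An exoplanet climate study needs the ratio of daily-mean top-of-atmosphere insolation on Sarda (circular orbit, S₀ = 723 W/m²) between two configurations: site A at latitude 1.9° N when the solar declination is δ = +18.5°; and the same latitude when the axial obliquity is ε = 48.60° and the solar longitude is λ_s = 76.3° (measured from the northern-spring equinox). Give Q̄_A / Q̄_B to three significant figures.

— Configuration A (φ=+1.9°):
cos H₀ = −tan(+1.9°) tan(+18.500°) = -0.0111, H₀ = 1.5819 rad.
Bracket: H₀ sin φ sin δ + cos φ cos δ sin H₀ = 1.5819×0.03316×0.31730 + 0.99945×0.94832×0.99994 = 0.016644 + 0.947742 = 0.964386.
Q̄ = (S₀/π) × [bracket] = (723/π) × 0.964386 = 221.94 W/m².
— Configuration B (φ=+1.9°):
Solar declination: sin δ = sin ε · sin λ_s = sin 48.60° × sin 76.3° = 0.72877, so δ = +46.783°.
cos H₀ = −tan(+1.9°) tan(+46.783°) = -0.0353, H₀ = 1.6061 rad.
Bracket: H₀ sin φ sin δ + cos φ cos δ sin H₀ = 1.6061×0.03316×0.72877 + 0.99945×0.68476×0.99938 = 0.038813 + 0.683959 = 0.722772.
Q̄ = (S₀/π) × [bracket] = (723/π) × 0.722772 = 166.34 W/m².
Ratio Q̄_A / Q̄_B = 221.94 / 166.34 = 1.334.

Q̄_A / Q̄_B ≈ 1.33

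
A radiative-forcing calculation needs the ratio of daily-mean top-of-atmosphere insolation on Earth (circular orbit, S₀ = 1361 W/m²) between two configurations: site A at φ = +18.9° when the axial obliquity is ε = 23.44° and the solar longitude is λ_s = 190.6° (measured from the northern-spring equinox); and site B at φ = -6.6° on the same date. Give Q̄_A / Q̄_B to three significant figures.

— Configuration A (φ=+18.9°):
Solar declination: sin δ = sin ε · sin λ_s = sin 23.44° × sin 190.6° = -0.07317, so δ = -4.196°.
cos H₀ = −tan(+18.9°) tan(-4.196°) = 0.0251, H₀ = 1.5457 rad.
Bracket: H₀ sin φ sin δ + cos φ cos δ sin H₀ = 1.5457×0.32392×-0.07317 + 0.94609×0.99732×0.99968 = -0.036635 + 0.943253 = 0.906618.
Q̄ = (S₀/π) × [bracket] = (1361/π) × 0.906618 = 392.76 W/m².
— Configuration B (φ=-6.6°):
cos H₀ = −tan(-6.6°) tan(-4.196°) = -0.0085, H₀ = 1.5793 rad.
Bracket: H₀ sin φ sin δ + cos φ cos δ sin H₀ = 1.5793×-0.11494×-0.07317 + 0.99337×0.99732×0.99996 = 0.013282 + 0.990668 = 1.003950.
Q̄ = (S₀/π) × [bracket] = (1361/π) × 1.003950 = 434.93 W/m².
Ratio Q̄_A / Q̄_B = 392.76 / 434.93 = 0.9030.

Q̄_A / Q̄_B ≈ 0.903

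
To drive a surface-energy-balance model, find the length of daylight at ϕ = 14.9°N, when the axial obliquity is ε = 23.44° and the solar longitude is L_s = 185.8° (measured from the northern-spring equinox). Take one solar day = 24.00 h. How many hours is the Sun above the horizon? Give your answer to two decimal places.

Solar declination: sin δ = sin ε · sin L_s = sin 23.44° × sin 185.8° = -0.04020, so δ = -2.304°.
cos h₀ = −tan ϕ · tan δ = −tan(+14.9°) × tan(-2.304°) = 0.0107, so h₀ = 1.5601 rad = 89.39°.
Daylight = 2h₀/(2π) × 24.00 h = (1.5601/π) × 24.00 = 11.92 h.

11.92 h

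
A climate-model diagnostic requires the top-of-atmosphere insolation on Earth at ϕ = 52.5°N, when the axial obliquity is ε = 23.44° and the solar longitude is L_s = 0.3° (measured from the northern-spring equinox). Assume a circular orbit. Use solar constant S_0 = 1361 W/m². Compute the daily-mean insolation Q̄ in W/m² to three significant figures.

Solar declination: sin δ = sin ε · sin L_s = sin 23.44° × sin 0.3° = 0.00208, so δ = +0.119°.
cos h₀ = −tan(+52.5°) tan(+0.119°) = -0.0027, h₀ = 1.5735 rad.
Bracket: h₀ sin ϕ sin δ + cos ϕ cos δ sin h₀ = 1.5735×0.79335×0.00208 + 0.60876×1.00000×1.00000 = 0.002597 + 0.608760 = 0.611357.
Q̄ = (S_0/π) × [bracket] = (1361/π) × 0.611357 = 264.9 W/m².

Q̄ ≈ 265 W/m²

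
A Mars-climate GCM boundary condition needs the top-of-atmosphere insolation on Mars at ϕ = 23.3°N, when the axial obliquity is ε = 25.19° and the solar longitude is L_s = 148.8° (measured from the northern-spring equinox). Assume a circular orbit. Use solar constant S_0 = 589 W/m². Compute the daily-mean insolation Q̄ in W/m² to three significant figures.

Q̄ ≈ 194 W/m²

Solar declination: sin δ = sin ε · sin L_s = sin 25.19° × sin 148.8° = 0.22048, so δ = +12.737°.
cos h₀ = −tan(+23.3°) tan(+12.737°) = -0.0974, h₀ = 1.6683 rad.
Bracket: h₀ sin ϕ sin δ + cos ϕ cos δ sin h₀ = 1.6683×0.39555×0.22048 + 0.91845×0.97539×0.99525 = 0.145494 + 0.891592 = 1.037086.
Q̄ = (S_0/π) × [bracket] = (589/π) × 1.037086 = 194.4 W/m².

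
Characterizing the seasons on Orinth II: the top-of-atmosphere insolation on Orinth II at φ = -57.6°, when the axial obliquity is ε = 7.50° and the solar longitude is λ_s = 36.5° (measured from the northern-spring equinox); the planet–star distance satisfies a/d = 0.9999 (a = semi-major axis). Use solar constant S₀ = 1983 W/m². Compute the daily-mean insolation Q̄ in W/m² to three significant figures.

Solar declination: sin δ = sin ε · sin λ_s = sin 7.50° × sin 36.5° = 0.07764, so δ = +4.453°.
cos H₀ = −tan(-57.6°) tan(+4.453°) = 0.1227, H₀ = 1.4478 rad.
Bracket: H₀ sin φ sin δ + cos φ cos δ sin H₀ = 1.4478×-0.84433×0.07764 + 0.53583×0.99698×0.99244 = -0.094909 + 0.530173 = 0.435264.
Inverse-square distance factor (a/d)² = 0.9999² = 0.999800.
Q̄ = (S₀/π) × 0.999800 × [bracket] = (1983/π) × 0.999800 × 0.435264 = 274.7 W/m².

Q̄ ≈ 275 W/m²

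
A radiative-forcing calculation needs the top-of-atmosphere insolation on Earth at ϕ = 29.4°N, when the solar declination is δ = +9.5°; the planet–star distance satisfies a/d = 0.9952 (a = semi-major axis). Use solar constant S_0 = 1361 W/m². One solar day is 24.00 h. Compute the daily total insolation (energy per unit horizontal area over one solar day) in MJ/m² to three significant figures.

cos h₀ = −tan(+29.4°) tan(+9.500°) = -0.0943, h₀ = 1.6652 rad.
Bracket: h₀ sin ϕ sin δ + cos ϕ cos δ sin h₀ = 1.6652×0.49090×0.16505 + 0.87121×0.98629×0.99554 = 0.134920 + 0.855433 = 0.990353.
Inverse-square distance factor (a/d)² = 0.9952² = 0.990423.
Q̄ = (S_0/π) × 0.990423 × [bracket] = (1361/π) × 0.990423 × 0.990353 = 424.93 W/m².
Daily total = Q̄ × 24.00 h × 3600 s/h = 424.93 × 24.00 × 3600 / 10⁶ = 36.71 MJ/m².

36.7 MJ/m²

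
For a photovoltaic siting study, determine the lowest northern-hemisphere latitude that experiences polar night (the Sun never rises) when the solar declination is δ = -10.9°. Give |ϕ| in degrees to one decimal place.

Polar night requires cos h₀ = −tan ϕ tan δ ≥ 1, i.e. tan ϕ tan δ ≤ −1.
The boundary is |tan ϕ| · |tan δ| = 1, so |ϕ| = 90° − |δ| = 90° − 10.9° = 79.1° in the northern hemisphere.

|ϕ| = 79.1°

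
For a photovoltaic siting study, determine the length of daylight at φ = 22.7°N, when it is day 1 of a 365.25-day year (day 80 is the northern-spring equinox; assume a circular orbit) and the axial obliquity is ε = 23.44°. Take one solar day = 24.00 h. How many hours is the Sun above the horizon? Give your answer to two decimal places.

Solar longitude: λ_s = 360° × (1 − 80)/365.25 = -77.864°, i.e. -77.864° + 360° = 282.136°.
sin δ = sin 23.44° × sin 282.136° = -0.38890, so δ = -22.886°.
cos H₀ = −tan φ · tan δ = −tan(+22.7°) × tan(-22.886°) = 0.1766, so H₀ = 1.3933 rad = 79.83°.
Daylight = 2H₀/(2π) × 24.00 h = (1.3933/π) × 24.00 = 10.64 h.

10.64 h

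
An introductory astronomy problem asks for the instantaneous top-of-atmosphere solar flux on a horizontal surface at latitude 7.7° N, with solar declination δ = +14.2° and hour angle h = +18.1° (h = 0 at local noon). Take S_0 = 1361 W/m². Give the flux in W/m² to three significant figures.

1.29e+03 W/m²

cos θ_z = sin ϕ sin δ + cos ϕ cos δ cos h = 0.032868 + 0.913164 = 0.946032.
Flux = S_0 · cos θ_z = 1361 × 0.946032 = 1288 W/m².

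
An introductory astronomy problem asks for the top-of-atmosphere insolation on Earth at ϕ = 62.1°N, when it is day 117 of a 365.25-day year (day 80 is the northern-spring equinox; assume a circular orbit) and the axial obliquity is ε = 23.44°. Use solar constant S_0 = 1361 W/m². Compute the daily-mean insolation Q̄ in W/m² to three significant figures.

Q̄ ≈ 360 W/m²

Solar longitude: L_s = 360° × (117 − 80)/365.25 = 36.468°.
sin δ = sin 23.44° × sin 36.468° = 0.23644, so δ = +13.676°.
cos h₀ = −tan(+62.1°) tan(+13.676°) = -0.4596, h₀ = 2.0483 rad.
Bracket: h₀ sin ϕ sin δ + cos ϕ cos δ sin h₀ = 2.0483×0.88377×0.23644 + 0.46793×0.97165×0.88814 = 0.428010 + 0.403805 = 0.831815.
Q̄ = (S_0/π) × [bracket] = (1361/π) × 0.831815 = 360.4 W/m².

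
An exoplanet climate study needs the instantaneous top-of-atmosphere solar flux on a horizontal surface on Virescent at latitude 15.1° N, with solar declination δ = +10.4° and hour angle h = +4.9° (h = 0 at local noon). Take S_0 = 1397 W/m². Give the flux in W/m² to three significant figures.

cos θ_z = sin ϕ sin δ + cos ϕ cos δ cos h = 0.047026 + 0.946141 = 0.993167.
Flux = S_0 · cos θ_z = 1397 × 0.993167 = 1387 W/m².

1.39e+03 W/m²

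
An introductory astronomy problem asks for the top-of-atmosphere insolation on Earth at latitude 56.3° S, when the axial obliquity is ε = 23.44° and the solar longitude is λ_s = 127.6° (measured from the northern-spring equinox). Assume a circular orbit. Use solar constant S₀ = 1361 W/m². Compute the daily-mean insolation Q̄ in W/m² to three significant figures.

Q̄ ≈ 78.6 W/m²

Solar declination: sin δ = sin ε · sin λ_s = sin 23.44° × sin 127.6° = 0.31516, so δ = +18.371°.
cos H₀ = −tan(-56.3°) tan(+18.371°) = 0.4979, H₀ = 1.0496 rad.
Bracket: H₀ sin φ sin δ + cos φ cos δ sin H₀ = 1.0496×-0.83195×0.31516 + 0.55484×0.94904×0.86721 = -0.275202 + 0.456643 = 0.181441.
Q̄ = (S₀/π) × [bracket] = (1361/π) × 0.181441 = 78.60 W/m².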